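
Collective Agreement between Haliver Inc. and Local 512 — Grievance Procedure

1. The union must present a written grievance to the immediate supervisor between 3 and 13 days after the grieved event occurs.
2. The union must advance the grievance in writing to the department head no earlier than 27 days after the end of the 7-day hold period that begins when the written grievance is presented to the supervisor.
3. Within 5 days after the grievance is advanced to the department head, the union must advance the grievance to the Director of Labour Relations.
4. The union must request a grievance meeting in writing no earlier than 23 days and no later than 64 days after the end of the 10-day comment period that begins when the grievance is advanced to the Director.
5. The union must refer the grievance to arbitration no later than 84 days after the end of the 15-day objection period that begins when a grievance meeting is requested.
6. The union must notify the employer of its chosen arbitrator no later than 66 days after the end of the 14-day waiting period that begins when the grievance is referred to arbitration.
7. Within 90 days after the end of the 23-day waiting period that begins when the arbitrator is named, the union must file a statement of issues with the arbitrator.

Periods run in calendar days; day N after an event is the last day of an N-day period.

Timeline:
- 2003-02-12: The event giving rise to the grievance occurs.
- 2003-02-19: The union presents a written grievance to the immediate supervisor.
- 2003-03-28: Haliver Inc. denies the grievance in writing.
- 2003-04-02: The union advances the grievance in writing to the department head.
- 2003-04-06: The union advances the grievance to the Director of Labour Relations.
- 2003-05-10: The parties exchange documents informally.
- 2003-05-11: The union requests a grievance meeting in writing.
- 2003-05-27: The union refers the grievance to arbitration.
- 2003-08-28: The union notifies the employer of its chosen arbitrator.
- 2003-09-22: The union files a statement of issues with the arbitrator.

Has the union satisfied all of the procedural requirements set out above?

No

Step 1: the window is 3–13 days after 2003-02-12 (when the grieved event occurs), so 2003-02-15 through 2003-02-25; done 2003-02-19, which is between those dates.
Step 2: the earliest permitted date is 27 days after 2003-02-26 (end of the 7-day hold period, which began when the written grievance is presented to the supervisor on 2003-02-19), i.e. 2003-03-25; done 2003-04-02 — permitted.
Step 3: 5 days after 2003-04-02 (when the grievance is advanced to the department head) is 2003-04-07; completed 2003-04-06, before the deadline.
Step 4: the window is 23–64 days after 2003-04-16 (end of the 10-day comment period, which began when the grievance is advanced to the Director on 2003-04-06), so 2003-05-09 through 2003-06-19; done 2003-05-11 — within the window.
Step 5: 84 days after 2003-05-26 (end of the 15-day objection period, which began when a grievance meeting is requested on 2003-05-11) is 2003-08-18; completed 2003-05-27, before the deadline.
Step 6: 66 days after 2003-06-10 (end of the 14-day waiting period, which began when the grievance is referred to arbitration on 2003-05-27) is 2003-08-15; done 2003-08-28 — 13 days late.
No need to go further; step 6 was not satisfied.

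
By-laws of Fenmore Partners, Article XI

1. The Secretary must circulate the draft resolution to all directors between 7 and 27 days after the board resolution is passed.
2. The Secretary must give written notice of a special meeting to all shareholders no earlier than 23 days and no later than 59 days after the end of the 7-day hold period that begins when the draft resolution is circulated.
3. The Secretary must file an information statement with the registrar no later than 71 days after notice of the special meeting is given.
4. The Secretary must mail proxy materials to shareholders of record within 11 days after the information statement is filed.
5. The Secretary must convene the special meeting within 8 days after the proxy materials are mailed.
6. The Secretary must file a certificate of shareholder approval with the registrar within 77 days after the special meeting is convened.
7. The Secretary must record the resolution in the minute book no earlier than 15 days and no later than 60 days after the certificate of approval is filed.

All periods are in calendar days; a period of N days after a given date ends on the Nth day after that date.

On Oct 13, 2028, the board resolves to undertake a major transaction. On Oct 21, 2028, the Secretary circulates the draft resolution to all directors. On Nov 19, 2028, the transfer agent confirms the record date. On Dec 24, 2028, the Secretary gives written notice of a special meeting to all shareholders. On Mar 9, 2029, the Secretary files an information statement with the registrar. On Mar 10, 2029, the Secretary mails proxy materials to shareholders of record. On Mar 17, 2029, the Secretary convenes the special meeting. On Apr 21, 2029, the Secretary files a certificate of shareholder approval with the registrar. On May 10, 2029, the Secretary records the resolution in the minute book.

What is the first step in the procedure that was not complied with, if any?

(1) the permitted window runs from Oct 13, 2028 + 7 = Oct 20, 2028 to Oct 13, 2028 + 27 = Nov 9, 2028; Oct 21, 2028 falls inside that range.
(2) the permitted window runs from Oct 28, 2028 + 23 = Nov 20, 2028 to Oct 28, 2028 + 59 = Dec 26, 2028; Dec 24, 2028 falls inside that range.
(3) due by Dec 24, 2028 + 71 days = Mar 5, 2029; done Mar 9, 2029 — 4 days late.
No need to go further; step 3 was not satisfied.

Step 3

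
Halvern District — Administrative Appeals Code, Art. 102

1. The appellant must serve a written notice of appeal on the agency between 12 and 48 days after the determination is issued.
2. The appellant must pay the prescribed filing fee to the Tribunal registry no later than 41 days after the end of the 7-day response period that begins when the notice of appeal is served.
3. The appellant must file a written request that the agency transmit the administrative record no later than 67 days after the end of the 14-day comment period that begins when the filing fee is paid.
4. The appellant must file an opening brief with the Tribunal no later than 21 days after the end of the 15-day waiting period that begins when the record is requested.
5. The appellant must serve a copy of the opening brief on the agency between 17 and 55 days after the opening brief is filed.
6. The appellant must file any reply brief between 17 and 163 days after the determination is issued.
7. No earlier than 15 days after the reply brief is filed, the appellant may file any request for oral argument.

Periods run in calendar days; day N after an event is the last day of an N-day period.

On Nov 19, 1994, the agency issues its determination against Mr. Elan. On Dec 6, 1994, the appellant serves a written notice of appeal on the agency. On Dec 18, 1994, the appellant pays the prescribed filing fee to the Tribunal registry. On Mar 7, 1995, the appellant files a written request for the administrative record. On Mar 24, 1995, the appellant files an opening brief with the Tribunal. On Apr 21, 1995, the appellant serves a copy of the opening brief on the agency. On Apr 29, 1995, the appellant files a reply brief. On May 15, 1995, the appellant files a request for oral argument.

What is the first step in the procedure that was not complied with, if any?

(1) the permitted window runs from Nov 19, 1994 + 12 = Dec 1, 1994 to Nov 19, 1994 + 48 = Jan 6, 1995; Dec 6, 1994 falls inside that range.
(2) due by Dec 13, 1994 + 41 days = Jan 23, 1995; Dec 18, 1994 is within that limit.
(3) due by Jan 1, 1995 + 67 days = Mar 9, 1995; done Mar 7, 1995 — timely.
(4) due by Mar 22, 1995 + 21 days = Apr 12, 1995; completed Mar 24, 1995, before the deadline.
(5) the permitted window runs from Mar 24, 1995 + 17 = Apr 10, 1995 to Mar 24, 1995 + 55 = May 18, 1995; done Apr 21, 1995 — within the window.
(6) the permitted window runs from Nov 19, 1994 + 17 = Dec 6, 1994 to Nov 19, 1994 + 163 = May 1, 1995; done Apr 29, 1995, which is between those dates.
(7) permitted from Apr 29, 1995 + 15 days = May 14, 1995 onward; done May 15, 1995 — permitted.

None — every step was satisfied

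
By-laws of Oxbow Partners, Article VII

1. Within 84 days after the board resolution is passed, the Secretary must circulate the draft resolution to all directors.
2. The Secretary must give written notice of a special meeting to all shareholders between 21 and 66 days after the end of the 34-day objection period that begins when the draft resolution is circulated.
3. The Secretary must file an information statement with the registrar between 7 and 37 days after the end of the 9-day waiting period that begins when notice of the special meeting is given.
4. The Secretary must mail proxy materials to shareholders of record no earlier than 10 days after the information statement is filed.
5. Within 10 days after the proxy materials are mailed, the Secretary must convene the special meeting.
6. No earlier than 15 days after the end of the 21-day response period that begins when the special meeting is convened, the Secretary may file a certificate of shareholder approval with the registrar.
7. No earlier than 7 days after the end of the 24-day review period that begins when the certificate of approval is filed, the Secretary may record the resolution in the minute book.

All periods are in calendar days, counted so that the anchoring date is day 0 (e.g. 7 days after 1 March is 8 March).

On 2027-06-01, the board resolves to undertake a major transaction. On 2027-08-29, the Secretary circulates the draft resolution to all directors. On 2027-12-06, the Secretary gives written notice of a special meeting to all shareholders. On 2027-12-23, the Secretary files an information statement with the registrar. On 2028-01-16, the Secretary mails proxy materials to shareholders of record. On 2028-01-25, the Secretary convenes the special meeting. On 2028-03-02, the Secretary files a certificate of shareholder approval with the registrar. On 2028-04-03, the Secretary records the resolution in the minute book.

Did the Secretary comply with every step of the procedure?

No

(1) due by 2027-06-01 + 84 days = 2027-08-24; not done until 2027-08-29, 5 days after the deadline.
Later steps need not be reached.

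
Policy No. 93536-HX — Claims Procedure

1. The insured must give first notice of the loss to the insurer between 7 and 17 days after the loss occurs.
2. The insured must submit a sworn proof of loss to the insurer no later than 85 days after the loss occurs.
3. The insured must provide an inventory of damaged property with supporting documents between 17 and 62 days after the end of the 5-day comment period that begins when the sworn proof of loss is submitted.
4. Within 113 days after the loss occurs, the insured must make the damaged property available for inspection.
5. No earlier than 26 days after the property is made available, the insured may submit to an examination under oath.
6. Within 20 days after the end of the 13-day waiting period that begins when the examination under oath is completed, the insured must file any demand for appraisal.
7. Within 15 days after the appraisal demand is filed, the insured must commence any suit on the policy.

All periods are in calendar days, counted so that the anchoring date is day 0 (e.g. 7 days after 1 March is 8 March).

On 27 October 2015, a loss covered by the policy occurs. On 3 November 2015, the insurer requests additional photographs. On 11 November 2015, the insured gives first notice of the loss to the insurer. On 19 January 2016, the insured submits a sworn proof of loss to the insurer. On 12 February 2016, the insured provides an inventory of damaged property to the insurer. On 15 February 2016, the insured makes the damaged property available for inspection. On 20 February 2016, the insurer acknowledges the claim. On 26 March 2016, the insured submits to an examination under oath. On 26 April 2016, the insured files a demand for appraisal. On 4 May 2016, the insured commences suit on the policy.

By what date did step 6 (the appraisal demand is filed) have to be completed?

28 April 2016

The examination under oath is completed on 26 March 2016; the 13-day waiting period therefore ends 8 April 2016, and step 6 runs from that date. 20 days after 8 April 2016 is 28 April 2016.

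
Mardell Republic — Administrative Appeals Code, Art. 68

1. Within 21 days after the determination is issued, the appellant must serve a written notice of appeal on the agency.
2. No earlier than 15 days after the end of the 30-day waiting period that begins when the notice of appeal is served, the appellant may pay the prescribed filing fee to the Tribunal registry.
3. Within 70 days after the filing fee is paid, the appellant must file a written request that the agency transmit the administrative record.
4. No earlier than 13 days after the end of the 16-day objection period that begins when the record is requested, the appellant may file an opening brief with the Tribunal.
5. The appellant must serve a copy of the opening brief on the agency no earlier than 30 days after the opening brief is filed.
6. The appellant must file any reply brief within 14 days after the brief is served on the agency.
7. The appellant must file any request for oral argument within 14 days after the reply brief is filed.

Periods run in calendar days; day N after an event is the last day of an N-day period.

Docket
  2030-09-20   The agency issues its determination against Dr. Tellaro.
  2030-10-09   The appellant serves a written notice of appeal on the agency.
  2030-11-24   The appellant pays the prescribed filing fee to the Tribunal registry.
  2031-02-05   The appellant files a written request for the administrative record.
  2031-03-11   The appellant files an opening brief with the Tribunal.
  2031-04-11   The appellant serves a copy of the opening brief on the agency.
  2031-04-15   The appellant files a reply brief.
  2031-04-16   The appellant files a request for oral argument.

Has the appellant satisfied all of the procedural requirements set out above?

Step 1 — counting 21 days from 2030-09-20 (when the determination is issued) gives a deadline of 2030-10-11; completed 2030-10-09, before the deadline.
Step 2 — must wait 15 days from 2030-11-08 (end of the 30-day waiting period, which began when the notice of appeal is served on 2030-10-09), so not before 2030-11-23; 2030-11-24 is on or after that date.
Step 3 — counting 70 days from 2030-11-24 (when the filing fee is paid) gives a deadline of 2031-02-02; 2031-02-05 misses that deadline by 3 days.

No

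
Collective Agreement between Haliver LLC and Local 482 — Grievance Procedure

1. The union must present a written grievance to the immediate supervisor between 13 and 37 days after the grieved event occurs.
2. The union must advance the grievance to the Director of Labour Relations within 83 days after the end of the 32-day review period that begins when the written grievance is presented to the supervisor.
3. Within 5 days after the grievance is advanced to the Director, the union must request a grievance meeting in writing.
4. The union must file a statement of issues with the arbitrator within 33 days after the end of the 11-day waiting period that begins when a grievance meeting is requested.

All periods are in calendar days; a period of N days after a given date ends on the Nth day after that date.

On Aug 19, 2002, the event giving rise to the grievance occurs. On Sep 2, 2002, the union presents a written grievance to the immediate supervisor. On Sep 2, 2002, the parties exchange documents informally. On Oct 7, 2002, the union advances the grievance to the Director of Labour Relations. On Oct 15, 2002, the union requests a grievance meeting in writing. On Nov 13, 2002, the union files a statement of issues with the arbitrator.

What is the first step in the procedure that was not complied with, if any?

Step 3

(1) the permitted window runs from Aug 19, 2002 + 13 = Sep 1, 2002 to Aug 19, 2002 + 37 = Sep 25, 2002; done Sep 2, 2002, which is between those dates.
(2) due by Oct 4, 2002 + 83 days = Dec 26, 2002; done Oct 7, 2002 — timely.
(3) due by Oct 7, 2002 + 5 days = Oct 12, 2002; Oct 15, 2002 misses that deadline by 3 days.
The analysis stops there.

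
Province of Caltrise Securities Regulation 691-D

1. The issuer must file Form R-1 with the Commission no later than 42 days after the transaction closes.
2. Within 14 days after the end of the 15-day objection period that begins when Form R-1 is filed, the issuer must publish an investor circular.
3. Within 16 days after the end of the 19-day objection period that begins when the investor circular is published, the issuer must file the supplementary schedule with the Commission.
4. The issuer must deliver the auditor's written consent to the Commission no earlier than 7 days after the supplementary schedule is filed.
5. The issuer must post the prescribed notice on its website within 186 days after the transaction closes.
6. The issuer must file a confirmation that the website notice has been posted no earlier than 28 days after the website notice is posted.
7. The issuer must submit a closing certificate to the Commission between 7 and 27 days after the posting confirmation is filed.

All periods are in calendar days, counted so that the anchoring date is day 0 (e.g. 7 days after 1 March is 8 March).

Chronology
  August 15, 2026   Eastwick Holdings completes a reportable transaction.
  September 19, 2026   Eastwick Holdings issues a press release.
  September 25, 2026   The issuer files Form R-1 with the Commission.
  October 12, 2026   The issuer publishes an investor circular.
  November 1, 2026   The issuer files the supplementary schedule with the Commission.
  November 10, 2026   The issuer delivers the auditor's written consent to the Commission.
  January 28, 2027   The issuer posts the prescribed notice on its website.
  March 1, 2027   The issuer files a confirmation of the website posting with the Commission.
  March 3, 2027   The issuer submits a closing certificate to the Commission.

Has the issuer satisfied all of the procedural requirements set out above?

No

Step 1 — counting 42 days from August 15, 2026 (when the transaction closes) gives a deadline of September 26, 2026; completed September 25, 2026, before the deadline.
Step 2 — counting 14 days from October 10, 2026 (end of the 15-day objection period, which began when Form R-1 is filed on September 25, 2026) gives a deadline of October 24, 2026; completed October 12, 2026, before the deadline.
Step 3 — counting 16 days from October 31, 2026 (end of the 19-day objection period, which began when the investor circular is published on October 12, 2026) gives a deadline of November 16, 2026; completed November 1, 2026, before the deadline.
Step 4 — must wait 7 days from November 1, 2026 (when the supplementary schedule is filed), so not before November 8, 2026; done November 10, 2026 — permitted.
Step 5 — counting 186 days from August 15, 2026 (when the transaction closes) gives a deadline of February 17, 2027; completed January 28, 2027, before the deadline.
Step 6 — must wait 28 days from January 28, 2027 (when the website notice is posted), so not before February 25, 2027; March 1, 2027 is on or after that date.
Step 7 — 7 and 27 days from March 1, 2027 (when the posting confirmation is filed) are March 8, 2027 and March 28, 2027 respectively; done March 3, 2027 — 5 days before the window opened.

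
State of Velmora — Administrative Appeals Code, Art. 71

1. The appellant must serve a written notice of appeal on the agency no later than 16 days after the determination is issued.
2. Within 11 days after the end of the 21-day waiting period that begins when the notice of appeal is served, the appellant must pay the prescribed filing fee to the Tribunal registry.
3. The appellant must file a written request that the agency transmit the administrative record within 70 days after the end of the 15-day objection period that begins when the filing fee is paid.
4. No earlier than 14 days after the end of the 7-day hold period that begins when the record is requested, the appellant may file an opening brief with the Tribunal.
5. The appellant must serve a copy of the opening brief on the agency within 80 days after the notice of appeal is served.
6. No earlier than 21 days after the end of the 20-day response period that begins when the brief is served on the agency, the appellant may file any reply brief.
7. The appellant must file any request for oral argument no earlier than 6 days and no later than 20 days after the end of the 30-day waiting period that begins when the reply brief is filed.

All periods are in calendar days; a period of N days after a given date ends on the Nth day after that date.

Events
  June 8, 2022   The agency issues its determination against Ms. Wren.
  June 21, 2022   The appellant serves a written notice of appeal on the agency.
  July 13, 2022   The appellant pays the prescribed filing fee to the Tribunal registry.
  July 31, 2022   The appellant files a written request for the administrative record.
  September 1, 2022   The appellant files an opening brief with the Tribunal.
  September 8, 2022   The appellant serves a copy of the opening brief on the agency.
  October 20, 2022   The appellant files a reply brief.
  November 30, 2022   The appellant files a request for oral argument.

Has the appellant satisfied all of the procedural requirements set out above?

Yes

Step 1: 16 days after June 8, 2022 (when the determination is issued) is June 24, 2022; June 21, 2022 is within that limit.
Step 2: 11 days after July 12, 2022 (end of the 21-day waiting period, which began when the notice of appeal is served on June 21, 2022) is July 23, 2022; completed July 13, 2022, before the deadline.
Step 3: 70 days after July 28, 2022 (end of the 15-day objection period, which began when the filing fee is paid on July 13, 2022) is October 6, 2022; July 31, 2022 is within that limit.
Step 4: the earliest permitted date is 14 days after August 7, 2022 (end of the 7-day hold period, which began when the record is requested on July 31, 2022), i.e. August 21, 2022; done September 1, 2022, after the minimum wait.
Step 5: 80 days after June 21, 2022 (when the notice of appeal is served) is September 9, 2022; completed September 8, 2022, before the deadline.
Step 6: the earliest permitted date is 21 days after September 28, 2022 (end of the 20-day response period, which began when the brief is served on the agency on September 8, 2022), i.e. October 19, 2022; October 20, 2022 is on or after that date.
Step 7: the window is 6–20 days after November 19, 2022 (end of the 30-day waiting period, which began when the reply brief is filed on October 20, 2022), so November 25, 2022 through December 9, 2022; done November 30, 2022 — within the window.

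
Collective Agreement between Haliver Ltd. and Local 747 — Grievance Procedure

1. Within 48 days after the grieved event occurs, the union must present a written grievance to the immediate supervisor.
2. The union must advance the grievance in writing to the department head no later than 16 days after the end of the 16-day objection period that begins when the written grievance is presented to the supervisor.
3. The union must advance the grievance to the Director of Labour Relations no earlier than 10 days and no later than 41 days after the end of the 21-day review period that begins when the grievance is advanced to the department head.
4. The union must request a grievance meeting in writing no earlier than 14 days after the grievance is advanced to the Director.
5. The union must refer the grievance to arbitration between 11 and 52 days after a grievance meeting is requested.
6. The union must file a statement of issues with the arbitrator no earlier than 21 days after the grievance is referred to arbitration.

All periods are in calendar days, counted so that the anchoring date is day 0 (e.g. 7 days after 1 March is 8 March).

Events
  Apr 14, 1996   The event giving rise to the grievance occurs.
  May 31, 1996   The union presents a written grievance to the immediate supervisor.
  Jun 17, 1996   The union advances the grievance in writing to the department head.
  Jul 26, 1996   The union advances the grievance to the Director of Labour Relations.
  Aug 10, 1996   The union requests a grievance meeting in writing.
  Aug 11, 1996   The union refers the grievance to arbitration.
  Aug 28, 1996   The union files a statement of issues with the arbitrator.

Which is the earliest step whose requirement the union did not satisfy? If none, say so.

Step 1 — counting 48 days from Apr 14, 1996 (when the grieved event occurs) gives a deadline of Jun 1, 1996; May 31, 1996 is within that limit.
Step 2 — counting 16 days from Jun 16, 1996 (end of the 16-day objection period, which began when the written grievance is presented to the supervisor on May 31, 1996) gives a deadline of Jul 2, 1996; Jun 17, 1996 is within that limit.
Step 3 — 10 and 41 days from Jul 8, 1996 (end of the 21-day review period, which began when the grievance is advanced to the department head on Jun 17, 1996) are Jul 18, 1996 and Aug 18, 1996 respectively; done Jul 26, 1996 — within the window.
Step 4 — must wait 14 days from Jul 26, 1996 (when the grievance is advanced to the Director), so not before Aug 9, 1996; done Aug 10, 1996 — permitted.
Step 5 — 11 and 52 days from Aug 10, 1996 (when a grievance meeting is requested) are Aug 21, 1996 and Oct 1, 1996 respectively; Aug 11, 1996 is 10 days too early.
No need to go further; step 5 was not satisfied.

Step 5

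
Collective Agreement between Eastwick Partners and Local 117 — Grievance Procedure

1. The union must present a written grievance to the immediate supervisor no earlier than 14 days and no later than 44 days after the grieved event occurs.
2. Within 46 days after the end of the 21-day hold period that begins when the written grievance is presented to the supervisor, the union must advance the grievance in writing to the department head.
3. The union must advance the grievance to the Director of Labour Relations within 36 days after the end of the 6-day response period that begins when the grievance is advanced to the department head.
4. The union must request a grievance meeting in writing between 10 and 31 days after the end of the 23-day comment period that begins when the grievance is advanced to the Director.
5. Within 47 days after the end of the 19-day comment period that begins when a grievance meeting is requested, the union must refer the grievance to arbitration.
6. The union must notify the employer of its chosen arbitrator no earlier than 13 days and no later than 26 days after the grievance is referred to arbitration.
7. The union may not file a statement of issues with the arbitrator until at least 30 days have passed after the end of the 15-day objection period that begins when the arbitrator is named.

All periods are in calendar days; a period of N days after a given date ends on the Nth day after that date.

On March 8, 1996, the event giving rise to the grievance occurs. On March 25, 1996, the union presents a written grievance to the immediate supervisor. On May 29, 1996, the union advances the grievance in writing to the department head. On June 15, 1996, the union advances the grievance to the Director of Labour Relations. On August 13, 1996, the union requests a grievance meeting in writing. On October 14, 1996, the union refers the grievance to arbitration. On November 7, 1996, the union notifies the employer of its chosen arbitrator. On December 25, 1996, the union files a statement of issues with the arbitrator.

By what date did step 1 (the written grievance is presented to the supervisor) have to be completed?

Step 1 runs from March 8, 1996, when the grieved event occurs. The window is 14–44 days after March 8, 1996; it closes on April 21, 1996.

April 21, 1996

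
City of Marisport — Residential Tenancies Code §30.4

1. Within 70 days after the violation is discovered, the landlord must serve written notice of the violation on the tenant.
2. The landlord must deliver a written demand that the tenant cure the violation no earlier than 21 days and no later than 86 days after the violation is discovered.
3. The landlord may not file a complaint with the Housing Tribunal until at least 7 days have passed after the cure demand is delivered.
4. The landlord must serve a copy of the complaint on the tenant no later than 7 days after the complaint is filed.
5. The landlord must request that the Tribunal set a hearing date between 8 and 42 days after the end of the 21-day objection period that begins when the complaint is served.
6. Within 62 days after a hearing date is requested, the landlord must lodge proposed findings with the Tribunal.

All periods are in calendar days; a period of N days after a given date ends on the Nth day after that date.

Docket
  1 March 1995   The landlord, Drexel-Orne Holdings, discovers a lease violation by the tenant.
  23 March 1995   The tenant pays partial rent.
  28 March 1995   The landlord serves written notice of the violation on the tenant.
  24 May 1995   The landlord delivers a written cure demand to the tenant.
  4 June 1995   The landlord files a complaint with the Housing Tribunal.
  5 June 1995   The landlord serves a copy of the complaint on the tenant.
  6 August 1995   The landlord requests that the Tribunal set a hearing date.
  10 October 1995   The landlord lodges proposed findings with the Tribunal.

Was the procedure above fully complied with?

No

(1) due by 1 March 1995 + 70 days = 10 May 1995; completed 28 March 1995, before the deadline.
(2) the permitted window runs from 1 March 1995 + 21 = 22 March 1995 to 1 March 1995 + 86 = 26 May 1995; done 24 May 1995 — within the window.
(3) permitted from 24 May 1995 + 7 days = 31 May 1995 onward; 4 June 1995 is on or after that date.
(4) due by 4 June 1995 + 7 days = 11 June 1995; completed 5 June 1995, before the deadline.
(5) the permitted window runs from 26 June 1995 + 8 = 4 July 1995 to 26 June 1995 + 42 = 7 August 1995; done 6 August 1995, which is between those dates.
(6) due by 6 August 1995 + 62 days = 7 October 1995; 10 October 1995 misses that deadline by 3 days.
That is the first point of non-compliance.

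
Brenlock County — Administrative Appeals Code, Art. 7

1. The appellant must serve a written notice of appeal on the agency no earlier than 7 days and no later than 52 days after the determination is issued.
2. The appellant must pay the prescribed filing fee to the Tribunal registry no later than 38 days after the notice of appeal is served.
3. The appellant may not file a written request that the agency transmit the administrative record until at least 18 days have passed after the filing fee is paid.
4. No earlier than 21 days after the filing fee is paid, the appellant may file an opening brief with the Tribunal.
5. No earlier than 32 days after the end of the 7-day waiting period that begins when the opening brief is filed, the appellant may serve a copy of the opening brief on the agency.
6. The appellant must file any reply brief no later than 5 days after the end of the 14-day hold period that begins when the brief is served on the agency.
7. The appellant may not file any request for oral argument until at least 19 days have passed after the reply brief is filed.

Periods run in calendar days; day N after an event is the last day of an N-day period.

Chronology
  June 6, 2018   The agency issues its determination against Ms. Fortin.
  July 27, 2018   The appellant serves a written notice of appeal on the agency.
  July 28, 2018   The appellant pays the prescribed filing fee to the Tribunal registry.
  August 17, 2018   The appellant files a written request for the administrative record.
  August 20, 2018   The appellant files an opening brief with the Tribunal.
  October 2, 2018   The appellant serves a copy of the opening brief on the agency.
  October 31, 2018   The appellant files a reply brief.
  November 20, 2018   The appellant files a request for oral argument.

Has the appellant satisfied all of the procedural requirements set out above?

Step 1 — 7 and 52 days from June 6, 2018 (when the determination is issued) are June 13, 2018 and July 28, 2018 respectively; July 27, 2018 falls inside that range.
Step 2 — counting 38 days from July 27, 2018 (when the notice of appeal is served) gives a deadline of September 3, 2018; July 28, 2018 is within that limit.
Step 3 — must wait 18 days from July 28, 2018 (when the filing fee is paid), so not before August 15, 2018; done August 17, 2018 — permitted.
Step 4 — must wait 21 days from July 28, 2018 (when the filing fee is paid), so not before August 18, 2018; done August 20, 2018, after the minimum wait.
Step 5 — must wait 32 days from August 27, 2018 (end of the 7-day waiting period, which began when the opening brief is filed on August 20, 2018), so not before September 28, 2018; done October 2, 2018 — permitted.
Step 6 — counting 5 days from October 16, 2018 (end of the 14-day hold period, which began when the brief is served on the agency on October 2, 2018) gives a deadline of October 21, 2018; October 31, 2018 misses that deadline by 10 days.
The analysis stops there.

No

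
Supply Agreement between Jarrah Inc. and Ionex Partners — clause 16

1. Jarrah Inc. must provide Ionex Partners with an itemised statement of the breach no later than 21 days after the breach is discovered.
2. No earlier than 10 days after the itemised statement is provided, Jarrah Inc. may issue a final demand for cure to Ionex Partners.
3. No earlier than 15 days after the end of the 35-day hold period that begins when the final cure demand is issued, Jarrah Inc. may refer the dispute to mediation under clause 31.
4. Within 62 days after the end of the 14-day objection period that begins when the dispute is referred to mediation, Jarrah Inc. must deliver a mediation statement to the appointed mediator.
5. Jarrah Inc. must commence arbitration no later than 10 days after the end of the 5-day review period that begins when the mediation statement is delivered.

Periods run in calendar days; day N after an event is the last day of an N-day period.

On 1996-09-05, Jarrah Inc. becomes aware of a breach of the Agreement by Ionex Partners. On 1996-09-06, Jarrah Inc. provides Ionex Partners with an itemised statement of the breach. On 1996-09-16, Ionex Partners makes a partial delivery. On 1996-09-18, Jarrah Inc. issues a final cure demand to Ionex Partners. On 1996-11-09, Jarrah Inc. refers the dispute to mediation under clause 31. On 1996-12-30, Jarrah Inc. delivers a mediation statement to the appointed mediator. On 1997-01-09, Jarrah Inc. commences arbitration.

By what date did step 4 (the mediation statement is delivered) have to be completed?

The dispute is referred to mediation on 1996-11-09; the 14-day objection period therefore ends 1996-11-23, and step 4 runs from that date. 62 days after 1996-11-23 is 1997-01-24.

1997-01-24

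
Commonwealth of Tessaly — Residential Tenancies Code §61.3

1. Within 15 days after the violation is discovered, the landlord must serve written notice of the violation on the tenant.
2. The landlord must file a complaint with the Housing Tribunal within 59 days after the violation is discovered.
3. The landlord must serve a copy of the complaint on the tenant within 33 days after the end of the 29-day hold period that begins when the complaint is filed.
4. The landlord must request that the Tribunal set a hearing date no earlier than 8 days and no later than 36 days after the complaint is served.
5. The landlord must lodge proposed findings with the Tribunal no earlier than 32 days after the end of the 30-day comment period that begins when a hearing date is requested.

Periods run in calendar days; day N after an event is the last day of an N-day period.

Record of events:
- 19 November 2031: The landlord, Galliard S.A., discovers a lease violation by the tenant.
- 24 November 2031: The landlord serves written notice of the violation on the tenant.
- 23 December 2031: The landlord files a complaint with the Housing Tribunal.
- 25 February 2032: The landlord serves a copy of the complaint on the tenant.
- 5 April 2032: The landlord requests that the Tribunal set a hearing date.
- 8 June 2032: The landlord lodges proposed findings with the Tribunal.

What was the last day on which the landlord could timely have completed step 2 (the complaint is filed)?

Step 2 runs from 19 November 2031, when the violation is discovered. 59 days after 19 November 2031 is 17 January 2032.

17 January 2032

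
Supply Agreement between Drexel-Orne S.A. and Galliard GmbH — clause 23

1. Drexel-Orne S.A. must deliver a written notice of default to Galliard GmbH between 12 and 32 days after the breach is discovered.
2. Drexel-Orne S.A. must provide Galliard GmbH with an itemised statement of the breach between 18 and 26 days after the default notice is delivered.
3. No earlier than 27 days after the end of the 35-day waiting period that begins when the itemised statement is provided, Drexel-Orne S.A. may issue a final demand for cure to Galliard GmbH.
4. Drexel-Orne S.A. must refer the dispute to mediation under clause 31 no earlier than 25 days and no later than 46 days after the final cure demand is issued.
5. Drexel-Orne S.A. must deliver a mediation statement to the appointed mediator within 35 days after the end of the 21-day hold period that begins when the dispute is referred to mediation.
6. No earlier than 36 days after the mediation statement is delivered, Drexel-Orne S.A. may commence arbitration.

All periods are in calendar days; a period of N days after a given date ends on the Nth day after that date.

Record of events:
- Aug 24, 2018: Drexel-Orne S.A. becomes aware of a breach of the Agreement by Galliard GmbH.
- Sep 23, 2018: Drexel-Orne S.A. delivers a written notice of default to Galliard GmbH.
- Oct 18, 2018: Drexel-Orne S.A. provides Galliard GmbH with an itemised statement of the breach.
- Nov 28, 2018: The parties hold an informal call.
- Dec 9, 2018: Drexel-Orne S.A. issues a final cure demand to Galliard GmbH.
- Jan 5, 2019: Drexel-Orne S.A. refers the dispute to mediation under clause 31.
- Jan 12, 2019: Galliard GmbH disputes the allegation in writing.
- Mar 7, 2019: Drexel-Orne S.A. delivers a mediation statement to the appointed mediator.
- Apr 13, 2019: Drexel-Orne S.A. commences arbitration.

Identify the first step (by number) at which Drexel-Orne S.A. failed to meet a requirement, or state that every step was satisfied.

(1) the permitted window runs from Aug 24, 2018 + 12 = Sep 5, 2018 to Aug 24, 2018 + 32 = Sep 25, 2018; Sep 23, 2018 falls inside that range.
(2) the permitted window runs from Sep 23, 2018 + 18 = Oct 11, 2018 to Sep 23, 2018 + 26 = Oct 19, 2018; done Oct 18, 2018, which is between those dates.
(3) permitted from Nov 22, 2018 + 27 days = Dec 19, 2018 onward; acted on Dec 9, 2018, 10 days prematurely.

Step 3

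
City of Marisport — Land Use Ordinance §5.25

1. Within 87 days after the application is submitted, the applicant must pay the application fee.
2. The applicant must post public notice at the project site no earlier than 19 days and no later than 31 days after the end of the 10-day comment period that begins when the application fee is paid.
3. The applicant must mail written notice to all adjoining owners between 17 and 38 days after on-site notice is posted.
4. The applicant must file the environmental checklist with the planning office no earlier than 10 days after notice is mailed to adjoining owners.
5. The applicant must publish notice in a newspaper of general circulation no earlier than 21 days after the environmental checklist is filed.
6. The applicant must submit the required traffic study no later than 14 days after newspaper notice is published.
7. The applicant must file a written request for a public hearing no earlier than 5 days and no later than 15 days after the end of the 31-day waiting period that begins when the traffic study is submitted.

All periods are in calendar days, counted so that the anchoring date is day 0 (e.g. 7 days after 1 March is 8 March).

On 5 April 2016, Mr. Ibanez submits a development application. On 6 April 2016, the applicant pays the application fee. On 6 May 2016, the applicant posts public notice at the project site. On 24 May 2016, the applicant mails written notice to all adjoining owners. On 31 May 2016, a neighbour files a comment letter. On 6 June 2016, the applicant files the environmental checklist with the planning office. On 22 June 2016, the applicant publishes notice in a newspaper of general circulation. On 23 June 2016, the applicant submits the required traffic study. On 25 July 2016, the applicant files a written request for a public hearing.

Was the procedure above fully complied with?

No

(1) due by 5 April 2016 + 87 days = 1 July 2016; 6 April 2016 is within that limit.
(2) the permitted window runs from 16 April 2016 + 19 = 5 May 2016 to 16 April 2016 + 31 = 17 May 2016; done 6 May 2016, which is between those dates.
(3) the permitted window runs from 6 May 2016 + 17 = 23 May 2016 to 6 May 2016 + 38 = 13 June 2016; done 24 May 2016 — within the window.
(4) permitted from 24 May 2016 + 10 days = 3 June 2016 onward; done 6 June 2016, after the minimum wait.
(5) permitted from 6 June 2016 + 21 days = 27 June 2016 onward; 22 June 2016 is 5 days before the earliest permitted date.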